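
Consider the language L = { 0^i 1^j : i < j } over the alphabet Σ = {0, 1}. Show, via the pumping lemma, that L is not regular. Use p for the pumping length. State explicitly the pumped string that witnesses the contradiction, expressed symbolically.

Suppose for contradiction that L is regular, and let p be the pumping length.
Choose w = 0^p 1^{p+1} ∈ L, with |w| = 2p+1 ≥ p.
Write w = xyz as guaranteed by the lemma, with |xy| ≤ p and |y| ≥ 1.
Since the first p symbols of w are all 0's and |xy| ≤ p, y lies entirely in the leading 0-block: y = 0^k for some k with 1 ≤ k ≤ p.
Consider xy^2z = 0^{p+k} 1^{p+1}. Since k ≥ 1, the 0-count p+k is at least p+1, so i < j fails; thus xy^2z ∉ L.
This contradicts the pumping lemma, so L is not regular.

0^{p+k} 1^{p+1}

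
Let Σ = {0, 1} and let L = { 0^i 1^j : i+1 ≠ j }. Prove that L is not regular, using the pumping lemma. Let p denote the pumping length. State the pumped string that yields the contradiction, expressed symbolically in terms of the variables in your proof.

Suppose for contradiction that L is regular, and let p be the pumping length.
Choose w = 0^p 1^{p+p!+1}. Since p ≠ (p+p!+1)-1 = p+p!, w ∈ L; and |w| ≥ p.
Write w = xyz as guaranteed by the lemma, with |xy| ≤ p and |y| ≥ 1.
Because |xy| ≤ p and w begins with p copies of 0, we have y = 0^k with 1 ≤ k ≤ p.
Since 1 ≤ k ≤ p, k divides p!; set t = 1 + p!/k. Then xy^t z has p + (p!/k)·k = p + p! copies of 0. Now the 0-count is p+p! and (1-count)-1 = (p+p!+1)-1 = p+p!, so i+1 ≠ j fails. So xy^t z = 0^{p+p!} 1^{p+p!+1} ∉ L.
This is a contradiction; hence L is not regular.

0^{p+p!} 1^{p+p!+1}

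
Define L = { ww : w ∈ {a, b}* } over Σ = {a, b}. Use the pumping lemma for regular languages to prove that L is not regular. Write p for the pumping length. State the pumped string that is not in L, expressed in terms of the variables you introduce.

a^{p+k} b^p a^p b^p

Suppose for contradiction that L is regular, and let p be the pumping length.
Take w = a^p b^p a^p b^p = uu where u = a^pb^p; then w ∈ L and |w| = 4p ≥ p.
Write w = xyz as guaranteed by the lemma, with |xy| ≤ p and y is nonempty.
Because |xy| ≤ p and w begins with p copies of a, we have y = a^k with 1 ≤ k ≤ p.
Pump with i = 2: xy^2z = a^{p+k} b^p a^p b^p, of length 4p+k. Suppose this equals vv. The string starts with a and ends with b, so v does too; thus the boundary between the two copies of v is a b→a transition. There is exactly one such transition, at position 2p+k, so |v| = 2p+k and |vv| = 4p+2k ≠ 4p+k since k ≥ 1. So xy^2z ∉ L.
This is a contradiction; hence L is not regular.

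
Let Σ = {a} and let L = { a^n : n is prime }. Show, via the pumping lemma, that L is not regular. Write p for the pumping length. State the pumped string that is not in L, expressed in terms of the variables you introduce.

a^{q(1+k)}

Suppose for contradiction that L is regular, and let p be the pumping length.
Let q be a prime with q ≥ p+2 (infinitely many primes exist), and take w = a^q ∈ L with |w| = q ≥ p.
Write w = xyz as guaranteed by the lemma, with |xy| ≤ p and |y| ≥ 1.
Then y = a^k for some k with 1 ≤ k ≤ p.
Since 1 ≤ k ≤ p, |xz| = q-k. Pump with i = q+1: |xy^{q+1}z| = (q-k)+(q+1)k = q+qk = q(1+k), which is composite (both factors ≥ 2). So xy^{q+1}z = a^{q(1+k)} ∉ L.
Contradiction. Therefore L is not regular.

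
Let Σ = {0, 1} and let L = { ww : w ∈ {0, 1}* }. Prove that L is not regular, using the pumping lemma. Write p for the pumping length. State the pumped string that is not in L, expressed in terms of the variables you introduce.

Assume L is regular; let p be its pumping constant.
Take w = 0^p 1^p 0^p 1^p = uu where u = 0^p1^p; then w ∈ L and |w| = 4p ≥ p.
Write w = xyz as guaranteed by the lemma, with |xy| ≤ p and |y| ≥ 1.
Because |xy| ≤ p and w begins with p copies of 0, we have y = 0^k with 1 ≤ k ≤ p.
Pump with i = 2: xy^2z = 0^{p+k} 1^p 0^p 1^p, of length 4p+k. Suppose this equals vv. The string starts with 0 and ends with 1, so v does too; thus the boundary between the two copies of v is a 1→0 transition. There is exactly one such transition, at position 2p+k, so |v| = 2p+k and |vv| = 4p+2k ≠ 4p+k since k ≥ 1. So xy^2z ∉ L.
Contradiction. Therefore L is not regular.

0^{p+k} 1^p 0^p 1^p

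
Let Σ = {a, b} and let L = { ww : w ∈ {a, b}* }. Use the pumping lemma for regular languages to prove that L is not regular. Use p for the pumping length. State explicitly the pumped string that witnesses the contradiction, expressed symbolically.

a^{p+k} b^p a^p b^p

Toward a contradiction, assume L is regular with pumping length p.
Take w = a^p b^p a^p b^p = uu where u = a^pb^p; then w ∈ L and |w| = 4p ≥ p.
By the pumping lemma, w = xyz with |xy| ≤ p and |y| ≥ 1.
Because |xy| ≤ p and w begins with p copies of a, we have y = a^k with 1 ≤ k ≤ p.
Pump with i = 2: xy^2z = a^{p+k} b^p a^p b^p, of length 4p+k. Suppose this equals vv. The string starts with a and ends with b, so v does too; thus the boundary between the two copies of v is a b→a transition. There is exactly one such transition, at position 2p+k, so |v| = 2p+k and |vv| = 4p+2k ≠ 4p+k since k ≥ 1. So xy^2z ∉ L.
Contradiction. Therefore L is not regular.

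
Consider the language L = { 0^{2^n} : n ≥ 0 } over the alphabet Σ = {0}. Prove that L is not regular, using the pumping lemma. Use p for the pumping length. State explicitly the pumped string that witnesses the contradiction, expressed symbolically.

Suppose for contradiction that L is regular, and let p be the pumping length.
Take w = 0^{2^p} ∈ L with |w| = 2^p ≥ p.
By the pumping lemma, w = xyz with |xy| ≤ p and y is nonempty.
Then y = 0^k for some k with 1 ≤ k ≤ p.
Pump with i = 2: xy^2z = 0^{2^p+k}. Since 1 ≤ k ≤ p < 2^p, we have 2^p < 2^p+k < 2^{p+1}, so 2^p+k is not a power of 2. So xy^2z ∉ L.
This is a contradiction; hence L is not regular.

0^{2^p+k}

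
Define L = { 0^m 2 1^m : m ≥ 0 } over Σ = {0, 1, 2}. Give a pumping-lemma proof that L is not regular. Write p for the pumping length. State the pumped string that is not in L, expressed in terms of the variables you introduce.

0^{p+k} 2 1^p

Assume L is regular; let p be its pumping constant.
Take w = 0^p 2 1^p ∈ L with |w| = 2p+1 ≥ p.
By the pumping lemma, w = xyz with |xy| ≤ p and |y| > 0.
Because |xy| ≤ p and w begins with p copies of 0, we have y = 0^k with 1 ≤ k ≤ p.
Pump with i = 2: xy^2z = 0^{p+k} 2 1^p, which would require p+k = p. But k ≥ 1, so xy^2z ∉ L.
This is a contradiction; hence L is not regular.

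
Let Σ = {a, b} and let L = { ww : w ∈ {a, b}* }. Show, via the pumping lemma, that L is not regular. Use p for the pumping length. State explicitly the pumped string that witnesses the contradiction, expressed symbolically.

Assume L is regular. Let p be the pumping length given by the pumping lemma.
Take w = a^p b^p a^p b^p = uu where u = a^pb^p; then w ∈ L and |w| = 4p ≥ p.
Write w = xyz as guaranteed by the lemma, with |xy| ≤ p and |y| > 0.
Since the first p symbols of w are all a's and |xy| ≤ p, y lies entirely in the leading a-block: y = a^k for some k with 1 ≤ k ≤ p.
Pump with i = 2: xy^2z = a^{p+k} b^p a^p b^p, of length 4p+k. Suppose this equals vv. The string starts with a and ends with b, so v does too; thus the boundary between the two copies of v is a b→a transition. There is exactly one such transition, at position 2p+k, so |v| = 2p+k and |vv| = 4p+2k ≠ 4p+k since k ≥ 1. So xy^2z ∉ L.
This is a contradiction; hence L is not regular.

a^{p+k} b^p a^p b^p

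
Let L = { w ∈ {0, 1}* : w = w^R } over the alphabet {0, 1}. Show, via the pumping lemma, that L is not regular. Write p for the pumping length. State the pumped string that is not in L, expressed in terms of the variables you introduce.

0^{p+k} 1 0^p

Toward a contradiction, assume L is regular with pumping length p.
Take w = 0^p 1 0^p, a palindrome of length 2p+1 ≥ p.
Write w = xyz as guaranteed by the lemma, with |xy| ≤ p and |y| > 0.
Since the first p symbols of w are all 0's and |xy| ≤ p, y lies entirely in the leading 0-block: y = 0^k for some k with 1 ≤ k ≤ p.
Pump with i = 2: xy^2z = 0^{p+k} 1 0^p. Its reverse is 0^p 1 0^{p+k}, which differs from xy^2z since k ≥ 1. So xy^2z is not a palindrome and xy^2z ∉ L.
Contradiction. Therefore L is not regular.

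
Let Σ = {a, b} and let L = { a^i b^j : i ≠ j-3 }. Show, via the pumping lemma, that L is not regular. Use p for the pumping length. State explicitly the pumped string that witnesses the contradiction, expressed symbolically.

Assume L is regular; let p be its pumping constant.
Choose w = a^p b^{p+p!+3}. Since p ≠ (p+p!+3)-3 = p+p!, w ∈ L; and |w| ≥ p.
The pumping lemma gives a decomposition w = xyz where |xy| ≤ p and y is nonempty.
Because |xy| ≤ p and w begins with p copies of a, we have y = a^k with 1 ≤ k ≤ p.
Since 1 ≤ k ≤ p, k divides p!; set t = 1 + p!/k. Then xy^t z has p + (p!/k)·k = p + p! copies of a. Now the a-count is p+p! and (b-count)-3 = (p+p!+3)-3 = p+p!, so i ≠ j-3 fails. So xy^t z = a^{p+p!} b^{p+p!+3} ∉ L.
This is a contradiction; hence L is not regular.

a^{p+p!} b^{p+p!+3}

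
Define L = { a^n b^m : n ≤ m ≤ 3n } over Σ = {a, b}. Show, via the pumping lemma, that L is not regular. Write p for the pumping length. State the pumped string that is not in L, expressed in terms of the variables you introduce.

Assume L is regular; let p be its pumping constant.
Take w = a^p b^p ∈ L (since p ≤ p ≤ 3p), with |w| = 2p ≥ p.
The pumping lemma gives a decomposition w = xyz where |xy| ≤ p and |y| ≥ 1.
Since the first p symbols of w are all a's and |xy| ≤ p, y lies entirely in the leading a-block: y = a^k for some k with 1 ≤ k ≤ p.
Pump with i = 2: xy^2z = a^{p+k} b^p. Now n = p+k > p = m, so the condition n ≤ m fails. Thus xy^2z ∉ L.
This is a contradiction; hence L is not regular.

a^{p+k} b^p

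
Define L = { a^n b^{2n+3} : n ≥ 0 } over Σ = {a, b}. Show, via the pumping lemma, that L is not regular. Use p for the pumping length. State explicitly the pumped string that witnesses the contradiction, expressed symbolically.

Toward a contradiction, assume L is regular with pumping length p.
Take w = a^p b^{2p+3}. Then w ∈ L and |w| = 3p+3 ≥ p.
Write w = xyz as guaranteed by the lemma, with |xy| ≤ p and y is nonempty.
Because |xy| ≤ p and w begins with p copies of a, we have y = a^k with 1 ≤ k ≤ p.
Pump with i = 2: xy^2z = a^{p+k} b^{2p+3}. For this to lie in L we would need 2p+3 = 2(p+k)+3, which forces k = 0. But k ≥ 1, so xy^2z ∉ L.
This is a contradiction; hence L is not regular.

a^{p+k} b^{2p+3}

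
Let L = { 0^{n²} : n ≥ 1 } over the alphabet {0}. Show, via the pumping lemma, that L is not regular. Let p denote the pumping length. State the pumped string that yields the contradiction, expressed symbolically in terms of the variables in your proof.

0^{p²+k}

Assume L is regular. Let p be the pumping length given by the pumping lemma.
Take w = 0^{p²} ∈ L with |w| = p² ≥ p.
By the pumping lemma, w = xyz with |xy| ≤ p and y is nonempty.
Then y = 0^k for some k with 1 ≤ k ≤ p.
Pump with i = 2: xy^2z = 0^{p²+k}. Since 1 ≤ k ≤ p, p² < p²+k ≤ p²+p < (p+1)², so p²+k lies strictly between consecutive squares and is not a perfect square. So xy^2z ∉ L.
This contradicts the pumping lemma, so L is not regular.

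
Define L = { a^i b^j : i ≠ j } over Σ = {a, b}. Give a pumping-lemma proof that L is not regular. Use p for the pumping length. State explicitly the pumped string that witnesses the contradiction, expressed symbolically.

Suppose for contradiction that L is regular, and let p be the pumping length.
Choose w = a^p b^{p+p!}. Since p ≠ p+p!, w ∈ L; and |w| ≥ p.
Write w = xyz as guaranteed by the lemma, with |xy| ≤ p and y is nonempty.
The first p characters of w are a's, so xy (and hence y) consists only of a's. Write y = a^k, 1 ≤ k ≤ p.
Since 1 ≤ k ≤ p, k divides p!; set t = 1 + p!/k. Then xy^t z has p + (p!/k)·k = p + p! copies of a. Now the a-count equals the b-count, so i ≠ j fails. So xy^t z = a^{p+p!} b^{p+p!} ∉ L.
This is a contradiction; hence L is not regular.

a^{p+p!} b^{p+p!}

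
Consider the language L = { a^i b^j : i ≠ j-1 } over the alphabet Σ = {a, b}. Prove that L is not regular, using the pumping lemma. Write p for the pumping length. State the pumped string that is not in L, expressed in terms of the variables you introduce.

a^{p+p!} b^{p+p!+1}

Assume L is regular; let p be its pumping constant.
Choose w = a^p b^{p+p!+1}. Since p ≠ (p+p!+1)-1 = p+p!, w ∈ L; and |w| ≥ p.
The pumping lemma gives a decomposition w = xyz where |xy| ≤ p and |y| ≥ 1.
Because |xy| ≤ p and w begins with p copies of a, we have y = a^k with 1 ≤ k ≤ p.
Since 1 ≤ k ≤ p, k divides p!; set t = 1 + p!/k. Then xy^t z has p + (p!/k)·k = p + p! copies of a. Now the a-count is p+p! and (b-count)-1 = (p+p!+1)-1 = p+p!, so i ≠ j-1 fails. So xy^t z = a^{p+p!} b^{p+p!+1} ∉ L.
Contradiction. Therefore L is not regular.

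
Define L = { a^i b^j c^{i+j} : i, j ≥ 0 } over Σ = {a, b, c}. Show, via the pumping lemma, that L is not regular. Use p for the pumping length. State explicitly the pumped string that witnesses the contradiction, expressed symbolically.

a^{p+k} b^p c^{2p}

Assume L is regular; let p be its pumping constant.
Take w = a^p b^p c^{2p} ∈ L (with i=j=p, i+j=2p), |w| = 4p ≥ p.
By the pumping lemma, w = xyz with |xy| ≤ p and y is nonempty.
Since the first p symbols of w are all a's and |xy| ≤ p, y lies entirely in the leading a-block: y = a^k for some k with 1 ≤ k ≤ p.
Consider xy^2z = a^{p+k} b^p c^{2p}. Now the a- and b-counts sum to 2p+k, but the c-count is 2p ≠ 2p+k. So xy^2z ∉ L.
Contradiction. Therefore L is not regular.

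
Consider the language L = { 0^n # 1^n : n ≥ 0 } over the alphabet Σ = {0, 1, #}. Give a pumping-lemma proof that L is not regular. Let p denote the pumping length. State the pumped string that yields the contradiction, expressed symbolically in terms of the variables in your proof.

Assume L is regular. Let p be the pumping length given by the pumping lemma.
Take w = 0^p # 1^p ∈ L with |w| = 2p+1 ≥ p.
By the pumping lemma, w = xyz with |xy| ≤ p and |y| ≥ 1.
Since the first p symbols of w are all 0's and |xy| ≤ p, y lies entirely in the leading 0-block: y = 0^k for some k with 1 ≤ k ≤ p.
Pump with i = 2: xy^2z = 0^{p+k} # 1^p, which would require p+k = p. But k ≥ 1, so xy^2z ∉ L.
This contradicts the pumping lemma, so L is not regular.

0^{p+k} # 1^p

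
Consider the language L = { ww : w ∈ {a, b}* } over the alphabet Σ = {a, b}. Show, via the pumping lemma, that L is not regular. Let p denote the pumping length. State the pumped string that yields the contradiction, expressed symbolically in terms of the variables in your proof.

a^{p+k} b^p a^p b^p

Suppose for contradiction that L is regular, and let p be the pumping length.
Take w = a^p b^p a^p b^p = uu where u = a^pb^p; then w ∈ L and |w| = 4p ≥ p.
Write w = xyz as guaranteed by the lemma, with |xy| ≤ p and |y| ≥ 1.
Since the first p symbols of w are all a's and |xy| ≤ p, y lies entirely in the leading a-block: y = a^k for some k with 1 ≤ k ≤ p.
Pump with i = 2: xy^2z = a^{p+k} b^p a^p b^p, of length 4p+k. Suppose this equals vv. The string starts with a and ends with b, so v does too; thus the boundary between the two copies of v is a b→a transition. There is exactly one such transition, at position 2p+k, so |v| = 2p+k and |vv| = 4p+2k ≠ 4p+k since k ≥ 1. So xy^2z ∉ L.
Contradiction. Therefore L is not regular.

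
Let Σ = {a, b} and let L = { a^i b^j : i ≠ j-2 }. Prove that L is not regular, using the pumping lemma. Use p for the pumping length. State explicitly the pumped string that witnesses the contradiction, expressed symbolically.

a^{p+p!} b^{p+p!+2}

Suppose for contradiction that L is regular, and let p be the pumping length.
Choose w = a^p b^{p+p!+2}. Since p ≠ (p+p!+2)-2 = p+p!, w ∈ L; and |w| ≥ p.
The pumping lemma gives a decomposition w = xyz where |xy| ≤ p and |y| > 0.
Because |xy| ≤ p and w begins with p copies of a, we have y = a^k with 1 ≤ k ≤ p.
Since 1 ≤ k ≤ p, k divides p!; set t = 1 + p!/k. Then xy^t z has p + (p!/k)·k = p + p! copies of a. Now the a-count is p+p! and (b-count)-2 = (p+p!+2)-2 = p+p!, so i ≠ j-2 fails. So xy^t z = a^{p+p!} b^{p+p!+2} ∉ L.
This contradicts the pumping lemma, so L is not regular.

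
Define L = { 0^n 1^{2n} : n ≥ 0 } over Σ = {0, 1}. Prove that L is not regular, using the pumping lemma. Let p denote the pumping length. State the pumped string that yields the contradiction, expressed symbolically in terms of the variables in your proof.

0^{p+k} 1^{2p}

Suppose for contradiction that L is regular, and let p be the pumping length.
Choose w = 0^p 1^{2p}, which is in L with |w| = 3p ≥ p.
By the pumping lemma, w = xyz with |xy| ≤ p and y is nonempty.
The first p characters of w are 0's, so xy (and hence y) consists only of 0's. Write y = 0^k, 1 ≤ k ≤ p.
Pump with i = 2: xy^2z = 0^{p+k} 1^{2p}. For this to lie in L we would need 2p = 2(p+k), which forces k = 0. But k ≥ 1, so xy^2z ∉ L.
This contradicts the pumping lemma, so L is not regular.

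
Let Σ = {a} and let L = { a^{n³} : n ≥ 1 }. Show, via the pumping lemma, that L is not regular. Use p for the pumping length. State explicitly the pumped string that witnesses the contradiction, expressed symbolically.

a^{p³+k}

Assume L is regular; let p be its pumping constant.
Take w = a^{p³} ∈ L with |w| = p³ ≥ p.
By the pumping lemma, w = xyz with |xy| ≤ p and |y| ≥ 1.
Then y = a^k for some k with 1 ≤ k ≤ p.
Pump with i = 2: xy^2z = a^{p³+k}. Since 1 ≤ k ≤ p, p³ < p³+k ≤ p³+p < p³+3p²+3p+1 = (p+1)³, so p³+k is not a perfect cube. So xy^2z ∉ L.
This contradicts the pumping lemma, so L is not regular.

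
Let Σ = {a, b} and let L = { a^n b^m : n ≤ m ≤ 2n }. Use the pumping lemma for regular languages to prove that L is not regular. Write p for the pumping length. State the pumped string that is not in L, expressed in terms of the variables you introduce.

Assume L is regular. Let p be the pumping length given by the pumping lemma.
Take w = a^p b^p ∈ L (since p ≤ p ≤ 2p), with |w| = 2p ≥ p.
Write w = xyz as guaranteed by the lemma, with |xy| ≤ p and |y| > 0.
The first p characters of w are a's, so xy (and hence y) consists only of a's. Write y = a^k, 1 ≤ k ≤ p.
Pump with i = 2: xy^2z = a^{p+k} b^p. Now n = p+k > p = m, so the condition n ≤ m fails. Thus xy^2z ∉ L.
This is a contradiction; hence L is not regular.

a^{p+k} b^p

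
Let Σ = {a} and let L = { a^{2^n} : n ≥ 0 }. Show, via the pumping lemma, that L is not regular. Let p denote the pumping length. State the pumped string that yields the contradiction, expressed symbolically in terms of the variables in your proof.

Toward a contradiction, assume L is regular with pumping length p.
Take w = a^{2^p} ∈ L with |w| = 2^p ≥ p.
By the pumping lemma, w = xyz with |xy| ≤ p and |y| ≥ 1.
Then y = a^k for some k with 1 ≤ k ≤ p.
Pump with i = 2: xy^2z = a^{2^p+k}. Since 1 ≤ k ≤ p < 2^p, we have 2^p < 2^p+k < 2^{p+1}, so 2^p+k is not a power of 2. So xy^2z ∉ L.
This is a contradiction; hence L is not regular.

a^{2^p+k}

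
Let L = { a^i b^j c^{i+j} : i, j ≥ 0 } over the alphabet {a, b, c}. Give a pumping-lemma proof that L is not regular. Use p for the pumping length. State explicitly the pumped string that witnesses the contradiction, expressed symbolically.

a^{p+k} b^p c^{2p}

Toward a contradiction, assume L is regular with pumping length p.
Take w = a^p b^p c^{2p} ∈ L (with i=j=p, i+j=2p), |w| = 4p ≥ p.
By the pumping lemma, w = xyz with |xy| ≤ p and |y| ≥ 1.
Since the first p symbols of w are all a's and |xy| ≤ p, y lies entirely in the leading a-block: y = a^k for some k with 1 ≤ k ≤ p.
Consider xy^2z = a^{p+k} b^p c^{2p}. Now the a- and b-counts sum to 2p+k, but the c-count is 2p ≠ 2p+k. So xy^2z ∉ L.
This is a contradiction; hence L is not regular.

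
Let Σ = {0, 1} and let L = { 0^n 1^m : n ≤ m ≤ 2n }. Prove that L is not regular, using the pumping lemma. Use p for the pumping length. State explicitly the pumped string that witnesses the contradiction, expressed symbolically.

Suppose for contradiction that L is regular, and let p be the pumping length.
Take w = 0^p 1^p ∈ L (since p ≤ p ≤ 2p), with |w| = 2p ≥ p.
The pumping lemma gives a decomposition w = xyz where |xy| ≤ p and y is nonempty.
The first p characters of w are 0's, so xy (and hence y) consists only of 0's. Write y = 0^k, 1 ≤ k ≤ p.
Pump with i = 2: xy^2z = 0^{p+k} 1^p. Now n = p+k > p = m, so the condition n ≤ m fails. Thus xy^2z ∉ L.
Contradiction. Therefore L is not regular.

0^{p+k} 1^p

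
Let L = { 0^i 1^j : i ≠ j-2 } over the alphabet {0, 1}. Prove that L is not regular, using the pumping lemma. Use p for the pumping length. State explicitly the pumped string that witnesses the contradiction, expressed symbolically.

Assume L is regular. Let p be the pumping length given by the pumping lemma.
Choose w = 0^p 1^{p+p!+2}. Since p ≠ (p+p!+2)-2 = p+p!, w ∈ L; and |w| ≥ p.
The pumping lemma gives a decomposition w = xyz where |xy| ≤ p and y is nonempty.
Since the first p symbols of w are all 0's and |xy| ≤ p, y lies entirely in the leading 0-block: y = 0^k for some k with 1 ≤ k ≤ p.
Since 1 ≤ k ≤ p, k divides p!; set t = 1 + p!/k. Then xy^t z has p + (p!/k)·k = p + p! copies of 0. Now the 0-count is p+p! and (1-count)-2 = (p+p!+2)-2 = p+p!, so i ≠ j-2 fails. So xy^t z = 0^{p+p!} 1^{p+p!+2} ∉ L.
This contradicts the pumping lemma, so L is not regular.

0^{p+p!} 1^{p+p!+2}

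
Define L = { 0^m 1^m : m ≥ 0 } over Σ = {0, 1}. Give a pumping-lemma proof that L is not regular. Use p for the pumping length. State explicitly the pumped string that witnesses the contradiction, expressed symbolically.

Assume L is regular. Let p be the pumping length given by the pumping lemma.
Take w = 0^p 1^p. Then w ∈ L and |w| = 2p ≥ p.
By the pumping lemma, w = xyz with |xy| ≤ p and y is nonempty.
The first p characters of w are 0's, so xy (and hence y) consists only of 0's. Write y = 0^k, 1 ≤ k ≤ p.
Pump with i = 2: xy^2z = 0^{p+k} 1^p. For this to lie in L we would need p = p+k, which forces k = 0. But k ≥ 1, so xy^2z ∉ L.
This contradicts the pumping lemma, so L is not regular.

0^{p+k} 1^p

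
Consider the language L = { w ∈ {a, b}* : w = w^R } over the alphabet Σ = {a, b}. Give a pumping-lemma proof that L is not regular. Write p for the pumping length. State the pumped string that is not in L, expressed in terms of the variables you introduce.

Assume L is regular; let p be its pumping constant.
Take w = a^p b a^p, a palindrome of length 2p+1 ≥ p.
Write w = xyz as guaranteed by the lemma, with |xy| ≤ p and y is nonempty.
The first p characters of w are a's, so xy (and hence y) consists only of a's. Write y = a^k, 1 ≤ k ≤ p.
Pump with i = 2: xy^2z = a^{p+k} b a^p. Its reverse is a^p b a^{p+k}, which differs from xy^2z since k ≥ 1. So xy^2z is not a palindrome and xy^2z ∉ L.
This is a contradiction; hence L is not regular.

a^{p+k} b a^p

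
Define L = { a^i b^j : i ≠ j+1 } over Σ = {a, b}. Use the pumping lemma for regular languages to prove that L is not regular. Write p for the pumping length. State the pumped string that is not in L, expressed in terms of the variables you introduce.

a^{p+p!} b^{p+p!-1}

Toward a contradiction, assume L is regular with pumping length p.
Choose w = a^p b^{p+p!-1}. Since p ≠ (p+p!-1)+1 = p+p!, w ∈ L; and |w| ≥ p.
By the pumping lemma, w = xyz with |xy| ≤ p and y is nonempty.
Because |xy| ≤ p and w begins with p copies of a, we have y = a^k with 1 ≤ k ≤ p.
Since 1 ≤ k ≤ p, k divides p!; set t = 1 + p!/k. Then xy^t z has p + (p!/k)·k = p + p! copies of a. Now the a-count is p+p! and (b-count)+1 = (p+p!-1)+1 = p+p!, so i ≠ j+1 fails. So xy^t z = a^{p+p!} b^{p+p!-1} ∉ L.
Contradiction. Therefore L is not regular.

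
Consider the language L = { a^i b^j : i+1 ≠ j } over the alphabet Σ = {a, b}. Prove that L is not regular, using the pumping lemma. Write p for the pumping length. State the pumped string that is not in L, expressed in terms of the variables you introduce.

a^{p+p!} b^{p+p!+1}

Assume L is regular; let p be its pumping constant.
Choose w = a^p b^{p+p!+1}. Since p ≠ (p+p!+1)-1 = p+p!, w ∈ L; and |w| ≥ p.
Write w = xyz as guaranteed by the lemma, with |xy| ≤ p and |y| > 0.
Because |xy| ≤ p and w begins with p copies of a, we have y = a^k with 1 ≤ k ≤ p.
Since 1 ≤ k ≤ p, k divides p!; set t = 1 + p!/k. Then xy^t z has p + (p!/k)·k = p + p! copies of a. Now the a-count is p+p! and (b-count)-1 = (p+p!+1)-1 = p+p!, so i+1 ≠ j fails. So xy^t z = a^{p+p!} b^{p+p!+1} ∉ L.
This contradicts the pumping lemma, so L is not regular.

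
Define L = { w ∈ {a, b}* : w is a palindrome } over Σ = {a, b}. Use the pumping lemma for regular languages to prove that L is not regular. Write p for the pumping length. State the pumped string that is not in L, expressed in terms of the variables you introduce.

a^{p+k} b a^p

Assume L is regular. Let p be the pumping length given by the pumping lemma.
Take w = a^p b a^p, a palindrome of length 2p+1 ≥ p.
Write w = xyz as guaranteed by the lemma, with |xy| ≤ p and |y| ≥ 1.
The first p characters of w are a's, so xy (and hence y) consists only of a's. Write y = a^k, 1 ≤ k ≤ p.
Pump with i = 2: xy^2z = a^{p+k} b a^p. Its reverse is a^p b a^{p+k}, which differs from xy^2z since k ≥ 1. So xy^2z is not a palindrome and xy^2z ∉ L.
This is a contradiction; hence L is not regular.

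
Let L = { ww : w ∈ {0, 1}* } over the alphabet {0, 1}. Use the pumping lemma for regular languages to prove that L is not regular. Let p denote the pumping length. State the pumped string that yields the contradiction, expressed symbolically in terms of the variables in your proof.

0^{p+k} 1^p 0^p 1^p

Assume L is regular. Let p be the pumping length given by the pumping lemma.
Take w = 0^p 1^p 0^p 1^p = uu where u = 0^p1^p; then w ∈ L and |w| = 4p ≥ p.
Write w = xyz as guaranteed by the lemma, with |xy| ≤ p and y is nonempty.
The first p characters of w are 0's, so xy (and hence y) consists only of 0's. Write y = 0^k, 1 ≤ k ≤ p.
Pump with i = 2: xy^2z = 0^{p+k} 1^p 0^p 1^p, of length 4p+k. Suppose this equals vv. The string starts with 0 and ends with 1, so v does too; thus the boundary between the two copies of v is a 1→0 transition. There is exactly one such transition, at position 2p+k, so |v| = 2p+k and |vv| = 4p+2k ≠ 4p+k since k ≥ 1. So xy^2z ∉ L.
This contradicts the pumping lemma, so L is not regular.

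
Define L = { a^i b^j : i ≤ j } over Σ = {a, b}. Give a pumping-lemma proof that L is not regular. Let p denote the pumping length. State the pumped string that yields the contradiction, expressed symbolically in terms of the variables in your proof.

Assume L is regular. Let p be the pumping length given by the pumping lemma.
Choose w = a^p b^p ∈ L, with |w| = 2p ≥ p.
The pumping lemma gives a decomposition w = xyz where |xy| ≤ p and |y| ≥ 1.
Because |xy| ≤ p and w begins with p copies of a, we have y = a^k with 1 ≤ k ≤ p.
Consider xy^2z = a^{p+k} b^p. Since k ≥ 1, the a-count p+k exceeds the b-count p, so i ≤ j fails; thus xy^2z ∉ L.
Contradiction. Therefore L is not regular.

a^{p+k} b^p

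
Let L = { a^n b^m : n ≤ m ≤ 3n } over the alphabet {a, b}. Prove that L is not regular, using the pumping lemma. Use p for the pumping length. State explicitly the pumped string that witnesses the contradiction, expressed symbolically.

Suppose for contradiction that L is regular, and let p be the pumping length.
Take w = a^p b^p ∈ L (since p ≤ p ≤ 3p), with |w| = 2p ≥ p.
By the pumping lemma, w = xyz with |xy| ≤ p and |y| > 0.
Since the first p symbols of w are all a's and |xy| ≤ p, y lies entirely in the leading a-block: y = a^k for some k with 1 ≤ k ≤ p.
Pump with i = 2: xy^2z = a^{p+k} b^p. Now n = p+k > p = m, so the condition n ≤ m fails. Thus xy^2z ∉ L.
Contradiction. Therefore L is not regular.

a^{p+k} b^p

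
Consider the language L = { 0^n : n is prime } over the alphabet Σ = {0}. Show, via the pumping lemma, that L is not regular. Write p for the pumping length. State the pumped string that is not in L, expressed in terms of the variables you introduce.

0^{q(1+k)}

Suppose for contradiction that L is regular, and let p be the pumping length.
Let q be a prime with q ≥ p+2 (infinitely many primes exist), and take w = 0^q ∈ L with |w| = q ≥ p.
The pumping lemma gives a decomposition w = xyz where |xy| ≤ p and y is nonempty.
Then y = 0^k for some k with 1 ≤ k ≤ p.
Since 1 ≤ k ≤ p, |xz| = q-k. Pump with i = q+1: |xy^{q+1}z| = (q-k)+(q+1)k = q+qk = q(1+k), which is composite (both factors ≥ 2). So xy^{q+1}z = 0^{q(1+k)} ∉ L.
Contradiction. Therefore L is not regular.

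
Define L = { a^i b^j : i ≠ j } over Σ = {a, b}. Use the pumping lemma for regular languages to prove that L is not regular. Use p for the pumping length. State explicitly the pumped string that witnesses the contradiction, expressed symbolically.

Toward a contradiction, assume L is regular with pumping length p.
Choose w = a^p b^{p+p!}. Since p ≠ p+p!, w ∈ L; and |w| ≥ p.
By the pumping lemma, w = xyz with |xy| ≤ p and |y| > 0.
Because |xy| ≤ p and w begins with p copies of a, we have y = a^k with 1 ≤ k ≤ p.
Since 1 ≤ k ≤ p, k divides p!; set t = 1 + p!/k. Then xy^t z has p + (p!/k)·k = p + p! copies of a. Now the a-count equals the b-count, so i ≠ j fails. So xy^t z = a^{p+p!} b^{p+p!} ∉ L.
Contradiction. Therefore L is not regular.

a^{p+p!} b^{p+p!}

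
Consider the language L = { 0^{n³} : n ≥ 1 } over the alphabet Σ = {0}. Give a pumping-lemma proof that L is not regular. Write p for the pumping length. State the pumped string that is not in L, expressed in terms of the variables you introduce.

0^{p³+k}

Suppose for contradiction that L is regular, and let p be the pumping length.
Take w = 0^{p³} ∈ L with |w| = p³ ≥ p.
Write w = xyz as guaranteed by the lemma, with |xy| ≤ p and |y| ≥ 1.
Then y = 0^k for some k with 1 ≤ k ≤ p.
Pump with i = 2: xy^2z = 0^{p³+k}. Since 1 ≤ k ≤ p, p³ < p³+k ≤ p³+p < p³+3p²+3p+1 = (p+1)³, so p³+k is not a perfect cube. So xy^2z ∉ L.
This is a contradiction; hence L is not regular.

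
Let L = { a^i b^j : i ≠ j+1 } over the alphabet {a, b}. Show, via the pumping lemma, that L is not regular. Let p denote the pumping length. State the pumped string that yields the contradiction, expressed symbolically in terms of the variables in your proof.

Assume L is regular. Let p be the pumping length given by the pumping lemma.
Choose w = a^p b^{p+p!-1}. Since p ≠ (p+p!-1)+1 = p+p!, w ∈ L; and |w| ≥ p.
By the pumping lemma, w = xyz with |xy| ≤ p and y is nonempty.
The first p characters of w are a's, so xy (and hence y) consists only of a's. Write y = a^k, 1 ≤ k ≤ p.
Since 1 ≤ k ≤ p, k divides p!; set t = 1 + p!/k. Then xy^t z has p + (p!/k)·k = p + p! copies of a. Now the a-count is p+p! and (b-count)+1 = (p+p!-1)+1 = p+p!, so i ≠ j+1 fails. So xy^t z = a^{p+p!} b^{p+p!-1} ∉ L.
This is a contradiction; hence L is not regular.

a^{p+p!} b^{p+p!-1}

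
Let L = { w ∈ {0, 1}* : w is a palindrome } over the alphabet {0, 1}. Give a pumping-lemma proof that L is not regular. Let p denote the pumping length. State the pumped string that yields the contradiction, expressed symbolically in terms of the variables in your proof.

Assume L is regular; let p be its pumping constant.
Take w = 0^p 1 0^p, a palindrome of length 2p+1 ≥ p.
The pumping lemma gives a decomposition w = xyz where |xy| ≤ p and |y| > 0.
Because |xy| ≤ p and w begins with p copies of 0, we have y = 0^k with 1 ≤ k ≤ p.
Pump with i = 2: xy^2z = 0^{p+k} 1 0^p. Its reverse is 0^p 1 0^{p+k}, which differs from xy^2z since k ≥ 1. So xy^2z is not a palindrome and xy^2z ∉ L.
This is a contradiction; hence L is not regular.

0^{p+k} 1 0^p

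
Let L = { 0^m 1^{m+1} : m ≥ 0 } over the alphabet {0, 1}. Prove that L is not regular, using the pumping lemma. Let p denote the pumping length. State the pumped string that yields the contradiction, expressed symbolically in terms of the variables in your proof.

Assume L is regular. Let p be the pumping length given by the pumping lemma.
Take w = 0^p 1^{p+1}. Then w ∈ L and |w| = 2p+1 ≥ p.
By the pumping lemma, w = xyz with |xy| ≤ p and y is nonempty.
Since the first p symbols of w are all 0's and |xy| ≤ p, y lies entirely in the leading 0-block: y = 0^k for some k with 1 ≤ k ≤ p.
Pump with i = 2: xy^2z = 0^{p+k} 1^{p+1}. For this to lie in L we would need p+1 = (p+k)+1, which forces k = 0. But k ≥ 1, so xy^2z ∉ L.
This contradicts the pumping lemma, so L is not regular.

0^{p+k} 1^{p+1}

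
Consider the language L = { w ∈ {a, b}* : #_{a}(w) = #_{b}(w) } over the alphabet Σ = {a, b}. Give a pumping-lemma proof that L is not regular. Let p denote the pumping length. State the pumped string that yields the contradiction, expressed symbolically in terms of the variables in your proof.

Toward a contradiction, assume L is regular with pumping length p.
Choose w = a^p b^p ∈ L with |w| = 2p ≥ p.
By the pumping lemma, w = xyz with |xy| ≤ p and |y| > 0.
The first p characters of w are a's, so xy (and hence y) consists only of a's. Write y = a^k, 1 ≤ k ≤ p.
Pump with i = 2: xy^2z = a^{p+k} b^p has p+k occurrences of a but only p of b. Since k ≥ 1 the counts differ, so xy^2z ∉ L.
This contradicts the pumping lemma, so L is not regular.

a^{p+k} b^p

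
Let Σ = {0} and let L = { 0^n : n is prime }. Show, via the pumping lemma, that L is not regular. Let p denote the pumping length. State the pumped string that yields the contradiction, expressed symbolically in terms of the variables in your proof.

0^{q(1+k)}

Assume L is regular. Let p be the pumping length given by the pumping lemma.
Let q be a prime with q ≥ p+2 (infinitely many primes exist), and take w = 0^q ∈ L with |w| = q ≥ p.
Write w = xyz as guaranteed by the lemma, with |xy| ≤ p and |y| ≥ 1.
Then y = 0^k for some k with 1 ≤ k ≤ p.
Since 1 ≤ k ≤ p, |xz| = q-k. Pump with i = q+1: |xy^{q+1}z| = (q-k)+(q+1)k = q+qk = q(1+k), which is composite (both factors ≥ 2). So xy^{q+1}z = 0^{q(1+k)} ∉ L.
Contradiction. Therefore L is not regular.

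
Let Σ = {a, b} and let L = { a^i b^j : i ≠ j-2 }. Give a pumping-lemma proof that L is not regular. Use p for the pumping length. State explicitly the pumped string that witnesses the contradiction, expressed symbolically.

a^{p+p!} b^{p+p!+2}

Assume L is regular. Let p be the pumping length given by the pumping lemma.
Choose w = a^p b^{p+p!+2}. Since p ≠ (p+p!+2)-2 = p+p!, w ∈ L; and |w| ≥ p.
Write w = xyz as guaranteed by the lemma, with |xy| ≤ p and |y| ≥ 1.
The first p characters of w are a's, so xy (and hence y) consists only of a's. Write y = a^k, 1 ≤ k ≤ p.
Since 1 ≤ k ≤ p, k divides p!; set t = 1 + p!/k. Then xy^t z has p + (p!/k)·k = p + p! copies of a. Now the a-count is p+p! and (b-count)-2 = (p+p!+2)-2 = p+p!, so i ≠ j-2 fails. So xy^t z = a^{p+p!} b^{p+p!+2} ∉ L.
Contradiction. Therefore L is not regular.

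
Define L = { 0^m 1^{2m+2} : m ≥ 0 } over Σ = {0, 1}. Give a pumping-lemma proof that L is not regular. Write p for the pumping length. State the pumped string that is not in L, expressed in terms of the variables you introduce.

Toward a contradiction, assume L is regular with pumping length p.
Take w = 0^p 1^{2p+2}. Then w ∈ L and |w| = 3p+2 ≥ p.
By the pumping lemma, w = xyz with |xy| ≤ p and |y| > 0.
Since the first p symbols of w are all 0's and |xy| ≤ p, y lies entirely in the leading 0-block: y = 0^k for some k with 1 ≤ k ≤ p.
Pump with i = 2: xy^2z = 0^{p+k} 1^{2p+2}. For this to lie in L we would need 2p+2 = 2(p+k)+2, which forces k = 0. But k ≥ 1, so xy^2z ∉ L.
This contradicts the pumping lemma, so L is not regular.

0^{p+k} 1^{2p+2}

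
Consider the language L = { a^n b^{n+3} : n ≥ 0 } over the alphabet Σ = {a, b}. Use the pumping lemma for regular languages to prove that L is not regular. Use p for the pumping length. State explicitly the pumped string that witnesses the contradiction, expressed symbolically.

a^{p+k} b^{p+3}

Suppose for contradiction that L is regular, and let p be the pumping length.
Take w = a^p b^{p+3}. Then w ∈ L and |w| = 2p+3 ≥ p.
Write w = xyz as guaranteed by the lemma, with |xy| ≤ p and |y| > 0.
The first p characters of w are a's, so xy (and hence y) consists only of a's. Write y = a^k, 1 ≤ k ≤ p.
Pump with i = 2: xy^2z = a^{p+k} b^{p+3}. For this to lie in L we would need p+3 = (p+k)+3, which forces k = 0. But k ≥ 1, so xy^2z ∉ L.
Contradiction. Therefore L is not regular.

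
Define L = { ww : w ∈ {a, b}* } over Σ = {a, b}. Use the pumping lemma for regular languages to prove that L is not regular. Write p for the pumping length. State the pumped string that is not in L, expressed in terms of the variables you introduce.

a^{p+k} b^p a^p b^p

Assume L is regular; let p be its pumping constant.
Take w = a^p b^p a^p b^p = uu where u = a^pb^p; then w ∈ L and |w| = 4p ≥ p.
The pumping lemma gives a decomposition w = xyz where |xy| ≤ p and |y| ≥ 1.
Since the first p symbols of w are all a's and |xy| ≤ p, y lies entirely in the leading a-block: y = a^k for some k with 1 ≤ k ≤ p.
Pump with i = 2: xy^2z = a^{p+k} b^p a^p b^p, of length 4p+k. Suppose this equals vv. The string starts with a and ends with b, so v does too; thus the boundary between the two copies of v is a b→a transition. There is exactly one such transition, at position 2p+k, so |v| = 2p+k and |vv| = 4p+2k ≠ 4p+k since k ≥ 1. So xy^2z ∉ L.
This is a contradiction; hence L is not regular.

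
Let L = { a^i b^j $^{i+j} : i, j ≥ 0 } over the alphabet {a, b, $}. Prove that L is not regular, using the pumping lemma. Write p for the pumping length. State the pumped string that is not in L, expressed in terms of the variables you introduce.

a^{p+k} b^p $^{2p}

Assume L is regular; let p be its pumping constant.
Take w = a^p b^p $^{2p} ∈ L (with i=j=p, i+j=2p), |w| = 4p ≥ p.
Write w = xyz as guaranteed by the lemma, with |xy| ≤ p and y is nonempty.
Since the first p symbols of w are all a's and |xy| ≤ p, y lies entirely in the leading a-block: y = a^k for some k with 1 ≤ k ≤ p.
Consider xy^2z = a^{p+k} b^p $^{2p}. Now the a- and b-counts sum to 2p+k, but the $-count is 2p ≠ 2p+k. So xy^2z ∉ L.
This is a contradiction; hence L is not regular.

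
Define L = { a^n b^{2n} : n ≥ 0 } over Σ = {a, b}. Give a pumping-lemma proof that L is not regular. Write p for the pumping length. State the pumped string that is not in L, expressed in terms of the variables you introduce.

Toward a contradiction, assume L is regular with pumping length p.
Take w = a^p b^{2p}. Then w ∈ L and |w| = 3p ≥ p.
By the pumping lemma, w = xyz with |xy| ≤ p and |y| ≥ 1.
Because |xy| ≤ p and w begins with p copies of a, we have y = a^k with 1 ≤ k ≤ p.
Pump with i = 2: xy^2z = a^{p+k} b^{2p}. For this to lie in L we would need 2p = 2(p+k), which forces k = 0. But k ≥ 1, so xy^2z ∉ L.
Contradiction. Therefore L is not regular.

a^{p+k} b^{2p}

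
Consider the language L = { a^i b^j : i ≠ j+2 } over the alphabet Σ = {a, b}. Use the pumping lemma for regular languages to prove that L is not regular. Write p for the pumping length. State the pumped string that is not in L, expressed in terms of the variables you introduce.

Suppose for contradiction that L is regular, and let p be the pumping length.
Choose w = a^p b^{p+p!-2}. Since p ≠ (p+p!-2)+2 = p+p!, w ∈ L; and |w| ≥ p.
Write w = xyz as guaranteed by the lemma, with |xy| ≤ p and y is nonempty.
Since the first p symbols of w are all a's and |xy| ≤ p, y lies entirely in the leading a-block: y = a^k for some k with 1 ≤ k ≤ p.
Since 1 ≤ k ≤ p, k divides p!; set t = 1 + p!/k. Then xy^t z has p + (p!/k)·k = p + p! copies of a. Now the a-count is p+p! and (b-count)+2 = (p+p!-2)+2 = p+p!, so i ≠ j+2 fails. So xy^t z = a^{p+p!} b^{p+p!-2} ∉ L.
This contradicts the pumping lemma, so L is not regular.

a^{p+p!} b^{p+p!-2}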